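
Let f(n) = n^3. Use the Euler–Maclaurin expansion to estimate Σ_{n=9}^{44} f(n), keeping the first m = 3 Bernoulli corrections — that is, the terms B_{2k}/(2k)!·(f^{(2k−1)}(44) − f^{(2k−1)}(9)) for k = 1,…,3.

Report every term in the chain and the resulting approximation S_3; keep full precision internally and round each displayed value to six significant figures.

S_3 ≈ 978804

The integral term ∫_9^44 x^3 dx = 935384.
½[f(9) + f(44)] = ½[729.000 + 85184.0] = 42956.5.
Running total after boundary: 978340.
Order-1 term: 1/12 · (5808.00 − 243.000) = 463.750.
Partial sum through k=1: 978804.
Order-2 term: −1/720 · (6.00000 − 6.00000) = 0.00000.
Partial sum through k=2: 978804.
Order-3 term: 1/30240 · (0.00000 − 0.00000) = 0.00000.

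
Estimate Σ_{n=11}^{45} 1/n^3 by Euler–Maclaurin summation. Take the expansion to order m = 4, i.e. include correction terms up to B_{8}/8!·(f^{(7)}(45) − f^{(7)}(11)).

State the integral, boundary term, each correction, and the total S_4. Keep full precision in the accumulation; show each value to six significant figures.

The integral term ∫_11^45 1/x^3 dx = 0.00388532.
Boundary: ½(f(11) + f(45)) = ½(0.000751315 + 1.09739e-05) = 0.000381144.
Running total after boundary: 0.00426646.
k=1: B_{2}/(2)! × [f^{(1)}(45) − f^{(1)}(11)] = 1/12 × (-7.31596e-07 − (-0.000204904)) = 1.70144e-05.
Running total after k=1: 0.00428348.
k=2: B_{4}/(4)! × [f^{(3)}(45) − f^{(3)}(11)] = −1/720 × (-7.22564e-09 − (-3.38684e-05)) = -4.70295e-08.
Running total after k=2: 0.00428343.
k=3: B_{6}/(6)! × [f^{(5)}(45) − f^{(5)}(11)] = 1/30240 × (-1.49865e-10 − (-1.17560e-05)) = 3.88751e-10.
Running total after k=3: 0.00428343.
k=4: B_{8}/(8)! × [f^{(7)}(45) − f^{(7)}(11)] = −1/1209600 × (-5.32854e-12 − (-6.99530e-06)) = -5.78314e-12.

S_4 ≈ 0.00428343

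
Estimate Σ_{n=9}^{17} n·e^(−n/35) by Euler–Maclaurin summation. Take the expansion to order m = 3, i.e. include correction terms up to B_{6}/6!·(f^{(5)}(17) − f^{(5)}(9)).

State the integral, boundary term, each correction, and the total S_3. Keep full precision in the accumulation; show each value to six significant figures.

The integral term ∫_9^17 x·e^(−x/35) dx = 71.0481.
Endpoint term: (f(9) + f(17))/2 = (6.95932 + 10.4594)/2 = 8.70935.
So far: 79.7575.
Order-1 term: 1/12 · (0.316418 − 0.574420) = -0.0215002.
Partial sum through k=1: 79.7360.
Order-2 term: −1/720 · (0.00126280 − 0.00173138) = 6.50796e-07.
Partial sum through k=2: 79.7360.
Order-3 term: 1/30240 · (1.85086e-06 − 2.44395e-06) = -1.96127e-11.

S_3 ≈ 79.7360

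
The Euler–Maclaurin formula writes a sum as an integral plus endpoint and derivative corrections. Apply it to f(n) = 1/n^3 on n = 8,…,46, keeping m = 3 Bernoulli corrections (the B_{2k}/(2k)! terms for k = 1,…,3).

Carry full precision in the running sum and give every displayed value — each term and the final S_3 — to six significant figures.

S_3 ≈ 0.00861857

Integral: ∫_8^46 1/x^3 dx = 0.00757621.
Boundary: ½(f(8) + f(46)) = ½(0.00195312 + 1.02737e-05) = 0.000981699.
Running total after boundary: 0.00855790.
Order-1 term: 1/12 · (-6.70023e-07 − (-0.000732422)) = 6.09793e-05.
Partial sum through k=1: 0.00861888.
Order-2 term: −1/720 · (-6.33292e-09 − (-0.000228882)) = -3.17883e-07.
Partial sum through k=2: 0.00861857.
Order-3 term: 1/30240 · (-1.25701e-10 − (-0.000150204)) = 4.96705e-09.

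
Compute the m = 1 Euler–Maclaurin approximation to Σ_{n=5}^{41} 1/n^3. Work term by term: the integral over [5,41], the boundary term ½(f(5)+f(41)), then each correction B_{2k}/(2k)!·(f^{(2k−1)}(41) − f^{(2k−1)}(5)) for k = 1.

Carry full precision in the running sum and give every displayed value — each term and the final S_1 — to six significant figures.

S_1 ≈ 0.0241097

∫_5^41 1/x^3 dx evaluates to 0.0197026.
Endpoint term: (f(5) + f(41))/2 = (0.00800000 + 1.45094e-05)/2 = 0.00400725.
Integral + boundary = 0.0237098.
Order-1 term: 1/12 · (-1.06166e-06 − (-0.00480000)) = 0.000399912.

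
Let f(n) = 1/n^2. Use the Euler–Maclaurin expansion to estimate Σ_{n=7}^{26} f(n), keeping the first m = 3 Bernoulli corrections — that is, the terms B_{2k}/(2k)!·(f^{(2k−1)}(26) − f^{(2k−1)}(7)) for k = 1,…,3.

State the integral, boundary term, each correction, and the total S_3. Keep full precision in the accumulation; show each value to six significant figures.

The integral term ∫_7^26 1/x^2 dx = 0.104396.
Endpoint term: (f(7) + f(26))/2 = (0.0204082 + 0.00147929)/2 = 0.0109437.
Integral + boundary = 0.115339.
Correction k=1: B_{2}/2! · (f^{(1)}(26) − f^{(1)}(7)) = 1/12 · (-0.000113792 − (-0.00583090)) = 0.000476426.
Running total after k=1: 0.115816.
Correction k=2: B_{4}/4! · (f^{(3)}(26) − f^{(3)}(7)) = −1/720 · (-2.01997e-06 − (-0.00142798)) = -1.98050e-06.
Running total after k=2: 0.115814.
Correction k=3: B_{6}/6! · (f^{(5)}(26) − f^{(5)}(7)) = 1/30240 · (-8.96436e-08 − (-0.000874271)) = 2.89081e-08.

S_3 ≈ 0.115814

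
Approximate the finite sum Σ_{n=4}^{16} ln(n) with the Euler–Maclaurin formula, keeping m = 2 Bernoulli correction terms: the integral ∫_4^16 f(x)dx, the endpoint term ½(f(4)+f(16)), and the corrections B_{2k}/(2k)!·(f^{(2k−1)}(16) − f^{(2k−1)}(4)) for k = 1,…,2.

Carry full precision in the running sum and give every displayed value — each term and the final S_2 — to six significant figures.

S_2 ≈ 28.8801

The integral term ∫_4^16 ln(x) dx = 26.8162.
Boundary: ½(f(4) + f(16)) = ½(1.38629 + 2.77259) = 2.07944.
Running total after boundary: 28.8957.
k=1: B_{2}/(2)! × [f^{(1)}(16) − f^{(1)}(4)] = 1/12 × (0.0625000 − 0.250000) = -0.0156250.
Running total after k=1: 28.8801.
k=2: B_{4}/(4)! × [f^{(3)}(16) − f^{(3)}(4)] = −1/720 × (0.000488281 − 0.0312500) = 4.27246e-05.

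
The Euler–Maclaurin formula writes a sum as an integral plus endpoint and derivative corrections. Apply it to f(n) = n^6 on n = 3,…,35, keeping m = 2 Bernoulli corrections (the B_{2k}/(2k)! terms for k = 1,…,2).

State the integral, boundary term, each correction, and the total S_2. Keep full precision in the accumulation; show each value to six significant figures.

S_2 ≈ 1.01367e+10

∫_3^35 x^6 dx evaluates to 9.19133e+09.
Endpoint term: (f(3) + f(35))/2 = (729.000 + 1.83827e+09)/2 = 9.19133e+08.
So far: 1.01105e+10.
k=1: B_{2}/(2)! × [f^{(1)}(35) − f^{(1)}(3)] = 1/12 × (3.15131e+08 − 1458.00) = 2.62608e+07.
After k=1: 1.01367e+10.
k=2: B_{4}/(4)! × [f^{(3)}(35) − f^{(3)}(3)] = −1/720 × (5.14500e+06 − 3240.00) = -7141.33.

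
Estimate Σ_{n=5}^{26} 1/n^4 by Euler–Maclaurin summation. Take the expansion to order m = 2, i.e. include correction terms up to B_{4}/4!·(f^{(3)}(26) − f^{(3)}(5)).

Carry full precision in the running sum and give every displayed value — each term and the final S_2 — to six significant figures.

S_2 ≈ 0.00355330

∫_5^26 1/x^4 dx evaluates to 0.00264770.
½[f(5) + f(26)] = ½[0.00160000 + 2.18830e-06] = 0.000801094.
Running total after boundary: 0.00344880.
Correction k=1: B_{2}/2! · (f^{(1)}(26) − f^{(1)}(5)) = 1/12 · (-3.36661e-07 − (-0.00128000)) = 0.000106639.
Running total after k=1: 0.00355543.
Correction k=2: B_{4}/4! · (f^{(3)}(26) − f^{(3)}(5)) = −1/720 · (-1.49406e-08 − (-0.00153600)) = -2.13331e-06.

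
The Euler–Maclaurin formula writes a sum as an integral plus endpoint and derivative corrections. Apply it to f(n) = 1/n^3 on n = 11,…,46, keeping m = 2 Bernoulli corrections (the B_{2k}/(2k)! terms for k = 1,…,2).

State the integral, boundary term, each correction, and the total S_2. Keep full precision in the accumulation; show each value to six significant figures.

The integral term ∫_11^46 1/x^3 dx = 0.00389594.
Endpoint term: (f(11) + f(46))/2 = (0.000751315 + 1.02737e-05)/2 = 0.000380794.
Running total after boundary: 0.00427673.
Correction k=1: B_{2}/2! · (f^{(1)}(46) − f^{(1)}(11)) = 1/12 · (-6.70023e-07 − (-0.000204904)) = 1.70195e-05.
After k=1: 0.00429375.
Correction k=2: B_{4}/4! · (f^{(3)}(46) − f^{(3)}(11)) = −1/720 · (-6.33292e-09 − (-3.38684e-05)) = -4.70307e-08.

S_2 ≈ 0.00429370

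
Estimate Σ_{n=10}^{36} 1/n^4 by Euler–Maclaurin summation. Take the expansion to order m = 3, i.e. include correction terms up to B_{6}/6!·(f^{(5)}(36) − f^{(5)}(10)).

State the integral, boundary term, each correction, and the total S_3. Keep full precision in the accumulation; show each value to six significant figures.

S_3 ≈ 0.000379798

∫_10^36 1/x^4 dx evaluates to 0.000326189.
½[f(10) + f(36)] = ½[0.000100000 + 5.95374e-07] = 5.02977e-05.
Running total after boundary: 0.000376487.
Correction k=1: B_{2}/2! · (f^{(1)}(36) − f^{(1)}(10)) = 1/12 · (-6.61527e-08 − (-4.00000e-05)) = 3.32782e-06.
Running total after k=1: 0.000379814.
Correction k=2: B_{4}/4! · (f^{(3)}(36) − f^{(3)}(10)) = −1/720 · (-1.53131e-09 − (-1.20000e-05)) = -1.66645e-08.
Running total after k=2: 0.000379798.
Correction k=3: B_{6}/6! · (f^{(5)}(36) − f^{(5)}(10)) = 1/30240 · (-6.61678e-11 − (-6.72000e-06)) = 2.22220e-10.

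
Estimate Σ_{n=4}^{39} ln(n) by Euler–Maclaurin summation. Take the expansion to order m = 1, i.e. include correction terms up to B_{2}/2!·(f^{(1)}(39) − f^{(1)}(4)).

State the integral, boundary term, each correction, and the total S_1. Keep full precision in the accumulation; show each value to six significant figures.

S_1 ≈ 104.840

Integral: ∫_4^39 ln(x) dx = 102.334.
Endpoint term: (f(4) + f(39))/2 = (1.38629 + 3.66356)/2 = 2.52493.
So far: 104.859.
Order-1 term: 1/12 · (0.0256410 − 0.250000) = -0.0186966.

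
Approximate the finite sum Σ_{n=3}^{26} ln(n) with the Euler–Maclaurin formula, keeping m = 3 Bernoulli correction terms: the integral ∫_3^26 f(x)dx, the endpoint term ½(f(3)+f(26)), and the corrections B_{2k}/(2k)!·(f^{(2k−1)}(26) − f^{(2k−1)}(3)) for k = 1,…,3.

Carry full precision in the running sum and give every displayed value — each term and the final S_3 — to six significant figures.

Integral: ∫_3^26 ln(x) dx = 58.4147.
Endpoint term: (f(3) + f(26))/2 = (1.09861 + 3.25810)/2 = 2.17835.
So far: 60.5930.
k=1: B_{2}/(2)! × [f^{(1)}(26) − f^{(1)}(3)] = 1/12 × (0.0384615 − 0.333333) = -0.0245726.
After k=1: 60.5685.
k=2: B_{4}/(4)! × [f^{(3)}(26) − f^{(3)}(3)] = −1/720 × (0.000113792 − 0.0740741) = 0.000102723.
After k=2: 60.5686.
k=3: B_{6}/(6)! × [f^{(5)}(26) − f^{(5)}(3)] = 1/30240 × (2.01997e-06 − 0.0987654) = -3.26599e-06.

S_3 ≈ 60.5686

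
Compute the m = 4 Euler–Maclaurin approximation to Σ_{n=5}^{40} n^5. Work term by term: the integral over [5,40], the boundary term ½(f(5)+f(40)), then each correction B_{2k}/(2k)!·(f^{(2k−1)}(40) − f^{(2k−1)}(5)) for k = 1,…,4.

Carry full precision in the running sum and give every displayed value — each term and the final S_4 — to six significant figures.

S_4 ≈ 7.34932e+08

∫_5^40 x^5 dx evaluates to 6.82664e+08.
½[f(5) + f(40)] = ½[3125.00 + 1.02400e+08] = 5.12016e+07.
Running total after boundary: 7.33866e+08.
Correction k=1: B_{2}/2! · (f^{(1)}(40) − f^{(1)}(5)) = 1/12 · (1.28000e+07 − 3125.00) = 1.06641e+06.
Partial sum through k=1: 7.34932e+08.
Correction k=2: B_{4}/4! · (f^{(3)}(40) − f^{(3)}(5)) = −1/720 · (96000.0 − 1500.00) = -131.250.
Partial sum through k=2: 7.34932e+08.
Correction k=3: B_{6}/6! · (f^{(5)}(40) − f^{(5)}(5)) = 1/30240 · (120.000 − 120.000) = 0.00000.
Partial sum through k=3: 7.34932e+08.
Correction k=4: B_{8}/8! · (f^{(7)}(40) − f^{(7)}(5)) = −1/1209600 · (0.00000 − 0.00000) = 0.00000.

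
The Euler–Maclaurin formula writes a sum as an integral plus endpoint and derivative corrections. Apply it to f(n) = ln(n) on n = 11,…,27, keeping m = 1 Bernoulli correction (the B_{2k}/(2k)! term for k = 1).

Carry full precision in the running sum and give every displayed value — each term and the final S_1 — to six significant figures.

S_1 ≈ 49.4531

The integral term ∫_11^27 ln(x) dx = 46.6107.
Boundary: ½(f(11) + f(27)) = ½(2.39790 + 3.29584) = 2.84687.
So far: 49.4576.
k=1: B_{2}/(2)! × [f^{(1)}(27) − f^{(1)}(11)] = 1/12 × (0.0370370 − 0.0909091) = -0.00448934.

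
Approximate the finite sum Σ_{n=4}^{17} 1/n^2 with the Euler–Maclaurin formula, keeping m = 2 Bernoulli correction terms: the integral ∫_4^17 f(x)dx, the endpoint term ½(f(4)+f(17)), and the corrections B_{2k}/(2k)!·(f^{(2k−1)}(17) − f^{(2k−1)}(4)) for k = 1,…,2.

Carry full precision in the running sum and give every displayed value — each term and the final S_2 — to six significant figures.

The integral term ∫_4^17 1/x^2 dx = 0.191176.
½[f(4) + f(17)] = ½[0.0625000 + 0.00346021] = 0.0329801.
Integral + boundary = 0.224157.
k=1: B_{2}/(2)! × [f^{(1)}(17) − f^{(1)}(4)] = 1/12 × (-0.000407083 − (-0.0312500)) = 0.00257024.
After k=1: 0.226727.
k=2: B_{4}/(4)! × [f^{(3)}(17) − f^{(3)}(4)] = −1/720 × (-1.69031e-05 − (-0.0234375)) = -3.25286e-05.

S_2 ≈ 0.226694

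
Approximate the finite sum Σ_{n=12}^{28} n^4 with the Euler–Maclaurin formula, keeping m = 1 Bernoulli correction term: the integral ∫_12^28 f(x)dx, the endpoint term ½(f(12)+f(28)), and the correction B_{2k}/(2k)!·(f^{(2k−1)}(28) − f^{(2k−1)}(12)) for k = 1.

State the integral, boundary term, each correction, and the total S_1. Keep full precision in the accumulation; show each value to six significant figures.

∫_12^28 x^4 dx evaluates to 3.39231e+06.
½[f(12) + f(28)] = ½[20736.0 + 614656] = 317696.
Running total after boundary: 3.71000e+06.
Order-1 term: 1/12 · (87808.0 − 6912.00) = 6741.33.

S_1 ≈ 3.71674e+06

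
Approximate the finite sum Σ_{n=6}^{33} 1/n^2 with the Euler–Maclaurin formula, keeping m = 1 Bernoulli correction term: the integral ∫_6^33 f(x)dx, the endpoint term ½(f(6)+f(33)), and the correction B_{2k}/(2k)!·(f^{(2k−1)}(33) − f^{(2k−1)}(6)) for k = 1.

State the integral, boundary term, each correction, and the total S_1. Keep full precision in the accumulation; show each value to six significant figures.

S_1 ≈ 0.151479

∫_6^33 1/x^2 dx evaluates to 0.136364.
½[f(6) + f(33)] = ½[0.0277778 + 0.000918274] = 0.0143480.
Running total after boundary: 0.150712.
Correction k=1: B_{2}/2! · (f^{(1)}(33) − f^{(1)}(6)) = 1/12 · (-5.56529e-05 − (-0.00925926)) = 0.000766967.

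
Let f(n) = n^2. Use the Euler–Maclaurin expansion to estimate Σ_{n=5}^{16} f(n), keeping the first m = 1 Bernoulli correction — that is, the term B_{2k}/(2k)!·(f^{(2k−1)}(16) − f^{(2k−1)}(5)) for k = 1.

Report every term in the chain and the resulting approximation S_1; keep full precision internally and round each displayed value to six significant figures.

S_1 ≈ 1466.00

The integral term ∫_5^16 x^2 dx = 1323.67.
Endpoint term: (f(5) + f(16))/2 = (25.0000 + 256.000)/2 = 140.500.
So far: 1464.17.
Order-1 term: 1/12 · (32.0000 − 10.0000) = 1.83333.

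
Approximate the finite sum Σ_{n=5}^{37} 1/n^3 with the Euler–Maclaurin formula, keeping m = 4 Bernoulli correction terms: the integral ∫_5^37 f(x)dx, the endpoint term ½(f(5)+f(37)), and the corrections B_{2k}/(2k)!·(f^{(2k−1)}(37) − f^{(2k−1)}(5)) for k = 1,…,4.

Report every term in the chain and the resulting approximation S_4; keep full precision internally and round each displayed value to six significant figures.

S_4 ≈ 0.0240394

Integral: ∫_5^37 1/x^3 dx = 0.0196348.
Endpoint term: (f(5) + f(37))/2 = (0.00800000 + 1.97422e-05)/2 = 0.00400987.
Running total after boundary: 0.0236446.
Correction k=1: B_{2}/2! · (f^{(1)}(37) − f^{(1)}(5)) = 1/12 · (-1.60072e-06 − (-0.00480000)) = 0.000399867.
After k=1: 0.0240445.
Correction k=2: B_{4}/4! · (f^{(3)}(37) − f^{(3)}(5)) = −1/720 · (-2.33852e-08 − (-0.00384000)) = -5.33330e-06.
After k=2: 0.0240392.
Correction k=3: B_{6}/6! · (f^{(5)}(37) − f^{(5)}(5)) = 1/30240 · (-7.17442e-10 − (-0.00645120)) = 2.13333e-07.
After k=3: 0.0240394.
Correction k=4: B_{8}/8! · (f^{(7)}(37) − f^{(7)}(5)) = −1/1209600 · (-3.77325e-11 − (-0.0185795)) = -1.53600e-08.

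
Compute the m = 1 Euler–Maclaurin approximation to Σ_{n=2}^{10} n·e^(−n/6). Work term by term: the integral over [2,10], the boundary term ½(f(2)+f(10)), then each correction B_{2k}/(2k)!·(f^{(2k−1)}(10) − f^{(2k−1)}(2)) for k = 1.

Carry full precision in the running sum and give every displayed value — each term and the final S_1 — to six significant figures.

∫_2^10 x·e^(−x/6) dx evaluates to 16.2614.
Boundary: ½(f(2) + f(10)) = ½(1.43306 + 1.88876) = 1.66091.
Running total after boundary: 17.9224.
Order-1 term: 1/12 · (-0.125917 − 0.477688) = -0.0503004.

S_1 ≈ 17.8721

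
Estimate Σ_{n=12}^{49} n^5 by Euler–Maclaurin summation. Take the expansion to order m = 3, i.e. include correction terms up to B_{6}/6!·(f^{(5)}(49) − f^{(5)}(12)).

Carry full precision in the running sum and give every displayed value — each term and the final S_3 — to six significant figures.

∫_12^49 x^5 dx evaluates to 2.30638e+09.
Boundary: ½(f(12) + f(49)) = ½(248832 + 2.82475e+08) = 1.41362e+08.
So far: 2.44775e+09.
Order-1 term: 1/12 · (2.88240e+07 − 103680) = 2.39336e+06.
Running total after k=1: 2.45014e+09.
Order-2 term: −1/720 · (144060 − 8640.00) = -188.083.
Running total after k=2: 2.45014e+09.
Order-3 term: 1/30240 · (120.000 − 120.000) = 0.00000.

S_3 ≈ 2.45014e+09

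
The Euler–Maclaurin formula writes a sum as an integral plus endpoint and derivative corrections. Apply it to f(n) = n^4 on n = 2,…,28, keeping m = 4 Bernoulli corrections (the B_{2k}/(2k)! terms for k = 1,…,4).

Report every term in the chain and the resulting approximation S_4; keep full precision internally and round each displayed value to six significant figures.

S_4 ≈ 3.75672e+06

Integral: ∫_2^28 x^4 dx = 3.44207e+06.
Boundary: ½(f(2) + f(28)) = ½(16.0000 + 614656) = 307336.
Integral + boundary = 3.74940e+06.
Order-1 term: 1/12 · (87808.0 − 32.0000) = 7314.67.
After k=1: 3.75672e+06.
Order-2 term: −1/720 · (672.000 − 48.0000) = -0.866667.
After k=2: 3.75672e+06.
Order-3 term: 1/30240 · (0.00000 − 0.00000) = 0.00000.
After k=3: 3.75672e+06.
Order-4 term: −1/1209600 · (0.00000 − 0.00000) = 0.00000.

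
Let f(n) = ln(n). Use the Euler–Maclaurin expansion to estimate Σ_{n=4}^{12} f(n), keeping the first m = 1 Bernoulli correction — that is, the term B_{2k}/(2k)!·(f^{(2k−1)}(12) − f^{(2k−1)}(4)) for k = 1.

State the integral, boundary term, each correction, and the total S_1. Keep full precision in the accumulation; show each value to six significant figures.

S_1 ≈ 18.1954

Integral: ∫_4^12 ln(x) dx = 16.2737.
Boundary: ½(f(4) + f(12)) = ½(1.38629 + 2.48491) = 1.93560.
So far: 18.2093.
Correction k=1: B_{2}/2! · (f^{(1)}(12) − f^{(1)}(4)) = 1/12 · (0.0833333 − 0.250000) = -0.0138889.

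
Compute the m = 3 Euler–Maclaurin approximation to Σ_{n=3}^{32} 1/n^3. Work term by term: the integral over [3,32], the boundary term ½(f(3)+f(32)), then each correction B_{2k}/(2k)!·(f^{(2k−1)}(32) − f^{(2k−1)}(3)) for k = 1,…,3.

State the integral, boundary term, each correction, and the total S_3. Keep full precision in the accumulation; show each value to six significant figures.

The integral term ∫_3^32 1/x^3 dx = 0.0550673.
Boundary: ½(f(3) + f(32)) = ½(0.0370370 + 3.05176e-05) = 0.0185338.
Running total after boundary: 0.0736011.
Order-1 term: 1/12 · (-2.86102e-06 − (-0.0370370)) = 0.00308618.
Running total after k=1: 0.0766872.
Order-2 term: −1/720 · (-5.58794e-08 − (-0.0823045)) = -0.000114312.
Running total after k=2: 0.0765729.
Order-3 term: 1/30240 · (-2.29193e-09 − (-0.384088)) = 1.27013e-05.

S_3 ≈ 0.0765856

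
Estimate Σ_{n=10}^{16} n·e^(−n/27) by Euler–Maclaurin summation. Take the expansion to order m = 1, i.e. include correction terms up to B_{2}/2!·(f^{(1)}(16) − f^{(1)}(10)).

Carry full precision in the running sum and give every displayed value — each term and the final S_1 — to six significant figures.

The integral term ∫_10^16 x·e^(−x/27) dx = 47.8805.
Boundary: ½(f(10) + f(16)) = ½(6.90479 + 8.84627) = 7.87553.
So far: 55.7560.
Order-1 term: 1/12 · (0.225252 − 0.434746) = -0.0174578.

S_1 ≈ 55.7385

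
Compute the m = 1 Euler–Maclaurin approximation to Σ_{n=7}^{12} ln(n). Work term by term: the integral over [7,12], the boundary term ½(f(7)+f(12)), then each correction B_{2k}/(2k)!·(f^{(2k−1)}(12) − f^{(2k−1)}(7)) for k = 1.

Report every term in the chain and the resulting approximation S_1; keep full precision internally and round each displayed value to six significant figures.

The integral term ∫_7^12 ln(x) dx = 11.1975.
½[f(7) + f(12)] = ½[1.94591 + 2.48491] = 2.21541.
Integral + boundary = 13.4129.
Order-1 term: 1/12 · (0.0833333 − 0.142857) = -0.00496032.

S_1 ≈ 13.4080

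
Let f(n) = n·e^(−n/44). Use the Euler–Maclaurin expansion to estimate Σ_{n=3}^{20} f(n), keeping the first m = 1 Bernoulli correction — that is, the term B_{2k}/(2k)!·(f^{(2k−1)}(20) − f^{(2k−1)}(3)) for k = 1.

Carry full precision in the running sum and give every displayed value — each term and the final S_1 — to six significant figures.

S_1 ≈ 151.986

Integral: ∫_3^20 x·e^(−x/44) dx = 144.282.
Boundary: ½(f(3) + f(20)) = ½(2.80227 + 12.6947) = 7.74850.
Running total after boundary: 152.030.
Correction k=1: B_{2}/2! · (f^{(1)}(20) − f^{(1)}(3)) = 1/12 · (0.346220 − 0.870403) = -0.0436819.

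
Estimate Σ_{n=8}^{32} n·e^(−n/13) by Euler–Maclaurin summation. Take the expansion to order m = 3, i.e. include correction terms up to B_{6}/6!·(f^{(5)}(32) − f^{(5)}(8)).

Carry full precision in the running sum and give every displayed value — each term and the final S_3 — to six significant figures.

S_3 ≈ 101.134

∫_8^32 x·e^(−x/13) dx evaluates to 97.6356.
Boundary: ½(f(8) + f(32)) = ½(4.32346 + 2.72972) = 3.52659.
Integral + boundary = 101.162.
k=1: B_{2}/(2)! × [f^{(1)}(32) − f^{(1)}(8)] = 1/12 × (-0.124675 − 0.207859) = -0.0277111.
Partial sum through k=1: 101.134.
k=2: B_{4}/(4)! × [f^{(3)}(32) − f^{(3)}(8)] = −1/720 × (0.000271791 − 0.00762559) = 1.02136e-05.
Partial sum through k=2: 101.134.
k=3: B_{6}/(6)! × [f^{(5)}(32) − f^{(5)}(8)] = 1/30240 × (7.58167e-06 − 8.29660e-05) = -2.49287e-09.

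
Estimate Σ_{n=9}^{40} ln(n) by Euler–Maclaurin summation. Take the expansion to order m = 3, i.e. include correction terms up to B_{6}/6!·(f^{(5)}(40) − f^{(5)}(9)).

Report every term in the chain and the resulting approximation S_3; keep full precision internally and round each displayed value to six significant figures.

The integral term ∫_9^40 ln(x) dx = 96.7802.
Endpoint term: (f(9) + f(40))/2 = (2.19722 + 3.68888)/2 = 2.94305.
Integral + boundary = 99.7232.
k=1: B_{2}/(2)! × [f^{(1)}(40) − f^{(1)}(9)] = 1/12 × (0.0250000 − 0.111111) = -0.00717593.
Running total after k=1: 99.7160.
k=2: B_{4}/(4)! × [f^{(3)}(40) − f^{(3)}(9)] = −1/720 × (3.12500e-05 − 0.00274348) = 3.76699e-06.
Running total after k=2: 99.7160.
k=3: B_{6}/(6)! × [f^{(5)}(40) − f^{(5)}(9)] = 1/30240 × (2.34375e-07 − 0.000406442) = -1.34328e-08.

S_3 ≈ 99.7160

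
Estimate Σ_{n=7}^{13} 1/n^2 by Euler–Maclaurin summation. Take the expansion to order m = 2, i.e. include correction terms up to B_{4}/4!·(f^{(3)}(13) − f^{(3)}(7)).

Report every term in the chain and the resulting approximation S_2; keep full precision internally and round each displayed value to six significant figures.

∫_7^13 1/x^2 dx evaluates to 0.0659341.
½[f(7) + f(13)] = ½[0.0204082 + 0.00591716] = 0.0131627.
Integral + boundary = 0.0790967.
Correction k=1: B_{2}/2! · (f^{(1)}(13) − f^{(1)}(7)) = 1/12 · (-0.000910332 − (-0.00583090)) = 0.000410048.
Partial sum through k=1: 0.0795068.
Correction k=2: B_{4}/4! · (f^{(3)}(13) − f^{(3)}(7)) = −1/720 · (-6.46390e-05 − (-0.00142798)) = -1.89352e-06.

S_2 ≈ 0.0795049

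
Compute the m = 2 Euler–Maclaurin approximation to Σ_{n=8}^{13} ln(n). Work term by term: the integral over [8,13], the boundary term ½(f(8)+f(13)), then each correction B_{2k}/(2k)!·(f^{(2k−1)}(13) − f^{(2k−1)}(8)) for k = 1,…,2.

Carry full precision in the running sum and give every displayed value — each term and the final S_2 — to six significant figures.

Integral: ∫_8^13 ln(x) dx = 11.7088.
Endpoint term: (f(8) + f(13))/2 = (2.07944 + 2.56495)/2 = 2.32220.
Running total after boundary: 14.0310.
Order-1 term: 1/12 · (0.0769231 − 0.125000) = -0.00400641.
After k=1: 14.0270.
Order-2 term: −1/720 · (0.000910332 − 0.00390625) = 4.16100e-06.

S_2 ≈ 14.0270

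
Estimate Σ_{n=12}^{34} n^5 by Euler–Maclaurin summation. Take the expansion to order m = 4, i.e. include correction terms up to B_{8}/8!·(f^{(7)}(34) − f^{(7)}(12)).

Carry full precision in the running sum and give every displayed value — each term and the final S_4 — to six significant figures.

S_4 ≈ 2.80360e+08

Integral: ∫_12^34 x^5 dx = 2.56970e+08.
½[f(12) + f(34)] = ½[248832 + 4.54354e+07] = 2.28421e+07.
So far: 2.79812e+08.
Order-1 term: 1/12 · (6.68168e+06 − 103680) = 548167.
Partial sum through k=1: 2.80360e+08.
Order-2 term: −1/720 · (69360.0 − 8640.00) = -84.3333.
Partial sum through k=2: 2.80360e+08.
Order-3 term: 1/30240 · (120.000 − 120.000) = 0.00000.
Partial sum through k=3: 2.80360e+08.
Order-4 term: −1/1209600 · (0.00000 − 0.00000) = 0.00000.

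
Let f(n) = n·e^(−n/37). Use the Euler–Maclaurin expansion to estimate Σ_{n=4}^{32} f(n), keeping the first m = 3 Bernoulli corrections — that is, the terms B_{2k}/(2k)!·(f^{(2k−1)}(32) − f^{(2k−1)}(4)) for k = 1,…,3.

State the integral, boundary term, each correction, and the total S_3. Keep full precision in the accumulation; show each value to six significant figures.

S_3 ≈ 294.935

∫_4^32 x·e^(−x/37) dx evaluates to 286.464.
½[f(4) + f(32)] = ½[3.59012 + 13.4755] = 8.53280.
Running total after boundary: 294.997.
k=1: B_{2}/(2)! × [f^{(1)}(32) − f^{(1)}(4)] = 1/12 × (0.0569065 − 0.800500) = -0.0619661.
Partial sum through k=1: 294.935.
k=2: B_{4}/(4)! × [f^{(3)}(32) − f^{(3)}(4)] = −1/720 × (0.000656774 − 0.00189595) = 1.72108e-06.
Partial sum through k=2: 294.935.
k=3: B_{6}/(6)! × [f^{(5)}(32) − f^{(5)}(4)] = 1/30240 × (9.29131e-07 − 2.34271e-06) = -4.67455e-11.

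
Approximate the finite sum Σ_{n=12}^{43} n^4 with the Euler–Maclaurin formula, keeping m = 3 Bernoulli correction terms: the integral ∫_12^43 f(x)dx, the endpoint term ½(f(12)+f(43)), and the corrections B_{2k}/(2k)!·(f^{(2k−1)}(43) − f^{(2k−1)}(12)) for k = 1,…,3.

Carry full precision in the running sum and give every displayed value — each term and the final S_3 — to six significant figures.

Integral: ∫_12^43 x^4 dx = 2.93519e+07.
Boundary: ½(f(12) + f(43)) = ½(20736.0 + 3.41880e+06) = 1.71977e+06.
Running total after boundary: 3.10717e+07.
Order-1 term: 1/12 · (318028 − 6912.00) = 25926.3.
Running total after k=1: 3.10976e+07.
Order-2 term: −1/720 · (1032.00 − 288.000) = -1.03333.
Running total after k=2: 3.10976e+07.
Order-3 term: 1/30240 · (0.00000 − 0.00000) = 0.00000.

S_3 ≈ 3.10976e+07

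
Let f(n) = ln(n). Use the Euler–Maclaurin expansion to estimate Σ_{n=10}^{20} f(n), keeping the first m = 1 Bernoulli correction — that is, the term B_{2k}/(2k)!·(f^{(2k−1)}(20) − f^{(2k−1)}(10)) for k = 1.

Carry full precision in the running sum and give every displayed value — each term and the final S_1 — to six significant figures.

∫_10^20 ln(x) dx evaluates to 26.8888.
½[f(10) + f(20)] = ½[2.30259 + 2.99573] = 2.64916.
Running total after boundary: 29.5380.
Correction k=1: B_{2}/2! · (f^{(1)}(20) − f^{(1)}(10)) = 1/12 · (0.0500000 − 0.100000) = -0.00416667.

S_1 ≈ 29.5338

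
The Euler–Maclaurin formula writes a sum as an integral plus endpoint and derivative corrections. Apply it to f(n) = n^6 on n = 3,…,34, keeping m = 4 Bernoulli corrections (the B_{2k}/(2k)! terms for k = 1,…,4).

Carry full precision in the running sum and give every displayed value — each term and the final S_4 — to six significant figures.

Integral: ∫_3^34 x^6 dx = 7.50334e+09.
½[f(3) + f(34)] = ½[729.000 + 1.54480e+09] = 7.72403e+08.
Running total after boundary: 8.27574e+09.
Order-1 term: 1/12 · (2.72613e+08 − 1458.00) = 2.27176e+07.
Partial sum through k=1: 8.29846e+09.
Order-2 term: −1/720 · (4.71648e+06 − 3240.00) = -6546.17.
Partial sum through k=2: 8.29845e+09.
Order-3 term: 1/30240 · (24480.0 − 2160.00) = 0.738095.
Partial sum through k=3: 8.29845e+09.
Order-4 term: −1/1209600 · (0.00000 − 0.00000) = 0.00000.

S_4 ≈ 8.29845e+09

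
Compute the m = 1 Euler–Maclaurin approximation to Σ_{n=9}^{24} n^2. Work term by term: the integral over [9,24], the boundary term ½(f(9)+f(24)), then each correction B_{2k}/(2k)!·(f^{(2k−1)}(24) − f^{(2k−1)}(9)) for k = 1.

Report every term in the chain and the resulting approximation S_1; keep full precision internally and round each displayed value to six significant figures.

∫_9^24 x^2 dx evaluates to 4365.00.
Endpoint term: (f(9) + f(24))/2 = (81.0000 + 576.000)/2 = 328.500.
Integral + boundary = 4693.50.
Order-1 term: 1/12 · (48.0000 − 18.0000) = 2.50000.

S_1 ≈ 4696.00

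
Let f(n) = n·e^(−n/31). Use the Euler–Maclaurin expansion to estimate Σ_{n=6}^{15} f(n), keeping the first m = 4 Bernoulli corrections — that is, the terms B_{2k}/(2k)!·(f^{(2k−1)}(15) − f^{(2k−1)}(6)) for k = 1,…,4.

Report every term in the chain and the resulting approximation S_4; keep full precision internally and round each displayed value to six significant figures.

S_4 ≈ 73.2525

∫_6^15 x·e^(−x/31) dx evaluates to 66.1863.
Boundary: ½(f(6) + f(15)) = ½(4.94418 + 9.24589) = 7.09504.
Integral + boundary = 73.2814.
k=1: B_{2}/(2)! × [f^{(1)}(15) − f^{(1)}(6)] = 1/12 × (0.318138 − 0.664540) = -0.0288668.
Running total after k=1: 73.2525.
k=2: B_{4}/(4)! × [f^{(3)}(15) − f^{(3)}(6)] = −1/720 × (0.00161386 − 0.00240645) = 1.10082e-06.
Running total after k=2: 73.2525.
k=3: B_{6}/(6)! × [f^{(5)}(15) − f^{(5)}(6)] = 1/30240 × (3.01423e-06 − 4.28865e-06) = -4.21434e-11.
Running total after k=3: 73.2525.
k=4: B_{8}/(8)! × [f^{(7)}(15) − f^{(7)}(6)] = −1/1209600 × (4.52561e-09 − 6.31966e-09) = 1.48318e-15.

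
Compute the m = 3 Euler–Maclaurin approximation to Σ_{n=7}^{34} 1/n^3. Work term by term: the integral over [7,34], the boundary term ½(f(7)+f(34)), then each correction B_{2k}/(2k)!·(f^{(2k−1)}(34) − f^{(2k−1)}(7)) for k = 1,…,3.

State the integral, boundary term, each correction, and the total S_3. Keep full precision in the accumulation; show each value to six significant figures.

Integral: ∫_7^34 1/x^3 dx = 0.00977156.
Endpoint term: (f(7) + f(34))/2 = (0.00291545 + 2.54427e-05)/2 = 0.00147045.
So far: 0.0112420.
Order-1 term: 1/12 · (-2.24494e-06 − (-0.00124948)) = 0.000103936.
After k=1: 0.0113459.
Order-2 term: −1/720 · (-3.88399e-08 − (-0.000509992)) = -7.08268e-07.
After k=2: 0.0113452.
Order-3 term: 1/30240 · (-1.41114e-09 − (-0.000437136)) = 1.44555e-08.

S_3 ≈ 0.0113452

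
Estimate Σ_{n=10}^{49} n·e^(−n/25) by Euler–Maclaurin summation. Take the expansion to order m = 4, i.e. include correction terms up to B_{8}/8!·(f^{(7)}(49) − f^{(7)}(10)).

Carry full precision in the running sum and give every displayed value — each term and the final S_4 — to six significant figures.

Integral: ∫_10^49 x·e^(−x/25) dx = 325.942.
Boundary: ½(f(10) + f(49)) = ½(6.70320 + 6.90206) = 6.80263.
So far: 332.745.
k=1: B_{2}/(2)! × [f^{(1)}(49) − f^{(1)}(10)] = 1/12 × (-0.135224 − 0.402192) = -0.0447847.
Partial sum through k=1: 332.700.
k=2: B_{4}/(4)! × [f^{(3)}(49) − f^{(3)}(10)] = −1/720 × (0.000234388 − 0.00278853) = 3.54742e-06.
Partial sum through k=2: 332.700.
k=3: B_{6}/(6)! × [f^{(5)}(49) − f^{(5)}(10)] = 1/30240 × (1.09622e-06 − 7.89369e-06) = -2.24784e-10.
Partial sum through k=3: 332.700.
k=4: B_{8}/(8)! × [f^{(7)}(49) − f^{(7)}(10)] = −1/1209600 × (2.90786e-09 − 1.81212e-08) = 1.25771e-14.

S_4 ≈ 332.700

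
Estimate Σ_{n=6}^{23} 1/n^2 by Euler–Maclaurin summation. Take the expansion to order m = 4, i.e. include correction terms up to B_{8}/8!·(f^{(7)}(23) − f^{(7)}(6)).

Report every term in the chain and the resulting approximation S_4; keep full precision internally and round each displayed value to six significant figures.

∫_6^23 1/x^2 dx evaluates to 0.123188.
½[f(6) + f(23)] = ½[0.0277778 + 0.00189036] = 0.0148341.
So far: 0.138022.
k=1: B_{2}/(2)! × [f^{(1)}(23) − f^{(1)}(6)] = 1/12 × (-0.000164379 − (-0.00925926)) = 0.000757907.
After k=1: 0.138780.
k=2: B_{4}/(4)! × [f^{(3)}(23) − f^{(3)}(6)] = −1/720 × (-3.72883e-06 − (-0.00308642)) = -4.28152e-06.
After k=2: 0.138776.
k=3: B_{6}/(6)! × [f^{(5)}(23) − f^{(5)}(6)] = 1/30240 × (-2.11465e-07 − (-0.00257202)) = 8.50465e-08.
After k=3: 0.138776.
k=4: B_{8}/(8)! × [f^{(7)}(23) − f^{(7)}(6)] = −1/1209600 × (-2.23857e-08 − (-0.00400091)) = -3.30762e-09.

S_4 ≈ 0.138776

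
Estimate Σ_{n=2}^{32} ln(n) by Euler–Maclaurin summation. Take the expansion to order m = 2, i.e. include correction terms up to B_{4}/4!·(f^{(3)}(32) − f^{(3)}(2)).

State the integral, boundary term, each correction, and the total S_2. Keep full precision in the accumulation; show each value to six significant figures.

The integral term ∫_2^32 ln(x) dx = 79.5173.
Boundary: ½(f(2) + f(32)) = ½(0.693147 + 3.46574) = 2.07944.
So far: 81.5967.
Correction k=1: B_{2}/2! · (f^{(1)}(32) − f^{(1)}(2)) = 1/12 · (0.0312500 − 0.500000) = -0.0390625.
After k=1: 81.5576.
Correction k=2: B_{4}/4! · (f^{(3)}(32) − f^{(3)}(2)) = −1/720 · (6.10352e-05 − 0.250000) = 0.000347137.

S_2 ≈ 81.5580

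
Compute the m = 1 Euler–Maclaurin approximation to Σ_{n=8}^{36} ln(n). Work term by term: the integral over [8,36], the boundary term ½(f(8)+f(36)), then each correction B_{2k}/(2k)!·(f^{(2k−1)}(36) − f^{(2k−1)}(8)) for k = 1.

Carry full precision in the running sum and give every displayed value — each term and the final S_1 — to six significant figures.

∫_8^36 ln(x) dx evaluates to 84.3711.
Endpoint term: (f(8) + f(36))/2 = (2.07944 + 3.58352)/2 = 2.83148.
So far: 87.2026.
k=1: B_{2}/(2)! × [f^{(1)}(36) − f^{(1)}(8)] = 1/12 × (0.0277778 − 0.125000) = -0.00810185.

S_1 ≈ 87.1945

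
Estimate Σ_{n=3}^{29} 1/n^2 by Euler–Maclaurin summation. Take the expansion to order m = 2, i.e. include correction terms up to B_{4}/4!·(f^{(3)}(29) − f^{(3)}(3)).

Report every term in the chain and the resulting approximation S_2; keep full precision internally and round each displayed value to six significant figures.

Integral: ∫_3^29 1/x^2 dx = 0.298851.
½[f(3) + f(29)] = ½[0.111111 + 0.00118906] = 0.0561501.
So far: 0.355001.
k=1: B_{2}/(2)! × [f^{(1)}(29) − f^{(1)}(3)] = 1/12 × (-8.20042e-05 − (-0.0740741)) = 0.00616601.
Running total after k=1: 0.361167.
k=2: B_{4}/(4)! × [f^{(3)}(29) − f^{(3)}(3)] = −1/720 × (-1.17010e-06 − (-0.0987654)) = -0.000137173.

S_2 ≈ 0.361029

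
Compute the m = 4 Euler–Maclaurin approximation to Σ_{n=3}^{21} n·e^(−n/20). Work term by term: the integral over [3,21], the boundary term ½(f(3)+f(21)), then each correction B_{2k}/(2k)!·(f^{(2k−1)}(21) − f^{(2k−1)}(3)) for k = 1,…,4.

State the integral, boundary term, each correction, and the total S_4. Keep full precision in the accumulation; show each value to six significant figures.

S_4 ≈ 113.880

∫_3^21 x·e^(−x/20) dx evaluates to 108.977.
Endpoint term: (f(3) + f(21))/2 = (2.58212 + 7.34869)/2 = 4.96541.
Running total after boundary: 113.942.
Correction k=1: B_{2}/2! · (f^{(1)}(21) − f^{(1)}(3)) = 1/12 · (-0.0174969 − 0.731602) = -0.0624249.
Running total after k=1: 113.880.
Correction k=2: B_{4}/4! · (f^{(3)}(21) − f^{(3)}(3)) = −1/720 · (0.00170595 − 0.00613254) = 6.14805e-06.
Running total after k=2: 113.880.
Correction k=3: B_{6}/6! · (f^{(5)}(21) − f^{(5)}(3)) = 1/30240 · (8.63909e-06 − 2.60902e-05) = -5.77087e-10.
Running total after k=3: 113.880.
Correction k=4: B_{8}/8! · (f^{(7)}(21) − f^{(7)}(3)) = −1/1209600 · (3.25333e-08 − 9.21227e-08) = 4.92637e-14.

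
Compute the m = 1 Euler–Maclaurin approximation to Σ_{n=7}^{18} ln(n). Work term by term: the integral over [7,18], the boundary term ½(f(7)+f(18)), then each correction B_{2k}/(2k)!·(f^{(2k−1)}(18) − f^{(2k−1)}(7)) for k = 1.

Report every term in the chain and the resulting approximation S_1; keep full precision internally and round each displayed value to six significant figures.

S_1 ≈ 29.8162

The integral term ∫_7^18 ln(x) dx = 27.4053.
½[f(7) + f(18)] = ½[1.94591 + 2.89037] = 2.41814.
Integral + boundary = 29.8235.
Correction k=1: B_{2}/2! · (f^{(1)}(18) − f^{(1)}(7)) = 1/12 · (0.0555556 − 0.142857) = -0.00727513.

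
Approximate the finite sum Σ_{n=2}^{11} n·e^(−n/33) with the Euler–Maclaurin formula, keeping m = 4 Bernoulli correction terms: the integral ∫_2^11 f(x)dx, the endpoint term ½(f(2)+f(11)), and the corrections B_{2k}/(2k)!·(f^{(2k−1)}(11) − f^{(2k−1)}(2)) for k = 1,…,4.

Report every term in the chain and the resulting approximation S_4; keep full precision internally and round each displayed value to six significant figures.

Integral: ∫_2^11 x·e^(−x/33) dx = 46.6755.
Endpoint term: (f(2) + f(11))/2 = (1.88239 + 7.88184)/2 = 4.88212.
Running total after boundary: 51.5577.
Correction k=1: B_{2}/2! · (f^{(1)}(11) − f^{(1)}(2)) = 1/12 · (0.477688 − 0.884152) = -0.0338720.
After k=1: 51.5238.
Correction k=2: B_{4}/4! · (f^{(3)}(11) − f^{(3)}(2)) = −1/720 · (0.00175459 − 0.00254044) = 1.09146e-06.
After k=2: 51.5238.
Correction k=3: B_{6}/6! · (f^{(5)}(11) − f^{(5)}(2)) = 1/30240 · (2.81959e-06 − 3.92010e-06) = -3.63924e-11.
After k=3: 51.5238.
Correction k=4: B_{8}/8! · (f^{(7)}(11) − f^{(7)}(2)) = −1/1209600 · (3.69880e-09 − 5.05728e-09) = 1.12309e-15.

S_4 ≈ 51.5238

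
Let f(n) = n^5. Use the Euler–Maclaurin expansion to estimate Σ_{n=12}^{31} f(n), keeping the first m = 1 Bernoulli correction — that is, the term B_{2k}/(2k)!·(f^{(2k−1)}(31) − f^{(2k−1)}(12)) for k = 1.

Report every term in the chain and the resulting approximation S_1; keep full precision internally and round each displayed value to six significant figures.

S_1 ≈ 1.62235e+08

Integral: ∫_12^31 x^5 dx = 1.47420e+08.
Boundary: ½(f(12) + f(31)) = ½(248832 + 2.86292e+07) = 1.44390e+07.
So far: 1.61859e+08.
Order-1 term: 1/12 · (4.61760e+06 − 103680) = 376160.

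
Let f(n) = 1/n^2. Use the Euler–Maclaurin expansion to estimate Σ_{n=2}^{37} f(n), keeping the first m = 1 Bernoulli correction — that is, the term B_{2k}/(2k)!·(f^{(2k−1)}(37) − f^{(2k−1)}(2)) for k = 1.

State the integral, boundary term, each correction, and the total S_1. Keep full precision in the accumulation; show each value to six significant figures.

S_1 ≈ 0.619168

The integral term ∫_2^37 1/x^2 dx = 0.472973.
Boundary: ½(f(2) + f(37)) = ½(0.250000 + 0.000730460) = 0.125365.
So far: 0.598338.
Correction k=1: B_{2}/2! · (f^{(1)}(37) − f^{(1)}(2)) = 1/12 · (-3.94843e-05 − (-0.250000)) = 0.0208300.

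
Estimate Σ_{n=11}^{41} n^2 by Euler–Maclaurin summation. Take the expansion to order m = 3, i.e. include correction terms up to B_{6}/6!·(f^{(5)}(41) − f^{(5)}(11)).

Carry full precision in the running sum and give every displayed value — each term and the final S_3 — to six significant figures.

Integral: ∫_11^41 x^2 dx = 22530.0.
Endpoint term: (f(11) + f(41))/2 = (121.000 + 1681.00)/2 = 901.000.
Running total after boundary: 23431.0.
Correction k=1: B_{2}/2! · (f^{(1)}(41) − f^{(1)}(11)) = 1/12 · (82.0000 − 22.0000) = 5.00000.
Running total after k=1: 23436.0.
Correction k=2: B_{4}/4! · (f^{(3)}(41) − f^{(3)}(11)) = −1/720 · (0.00000 − 0.00000) = 0.00000.
Running total after k=2: 23436.0.
Correction k=3: B_{6}/6! · (f^{(5)}(41) − f^{(5)}(11)) = 1/30240 · (0.00000 − 0.00000) = 0.00000.

S_3 ≈ 23436.0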